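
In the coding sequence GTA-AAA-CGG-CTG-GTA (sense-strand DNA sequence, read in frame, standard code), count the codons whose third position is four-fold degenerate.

Codon 1 GTA (Val): third position 4-fold.
Codon 2 AAA (Lys): third position 2-fold.
Codon 3 CGG (Arg): third position 4-fold.
Codon 4 CTG (Leu): third position 4-fold.
Codon 5 GTA (Val): third position 4-fold.
Four-fold degenerate third positions: 4.

4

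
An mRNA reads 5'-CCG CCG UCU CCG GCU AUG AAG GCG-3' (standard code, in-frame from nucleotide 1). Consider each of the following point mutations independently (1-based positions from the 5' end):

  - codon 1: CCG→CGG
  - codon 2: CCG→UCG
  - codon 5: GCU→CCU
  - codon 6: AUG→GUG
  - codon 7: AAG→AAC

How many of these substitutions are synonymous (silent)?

0

Codon 1: CCG (Pro) → CGG (Arg) — missense.
Codon 2: CCG (Pro) → UCG (Ser) — missense.
Codon 5: GCU (Ala) → CCU (Pro) — missense.
Codon 6: AUG (Met) → GUG (Val) — missense.
Codon 7: AAG (Lys) → AAC (Asn) — missense.
Synonymous: 0 of 5.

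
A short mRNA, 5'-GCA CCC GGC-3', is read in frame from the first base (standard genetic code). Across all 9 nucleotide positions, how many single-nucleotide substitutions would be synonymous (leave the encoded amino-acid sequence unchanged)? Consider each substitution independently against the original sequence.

9

Codon 1 (GCA, Ala): 3 synonymous substitutions.
Codon 2 (CCC, Pro): 3 synonymous substitutions.
Codon 3 (GGC, Gly): 3 synonymous substitutions.
Total: 3 + 3 + 3 = 9.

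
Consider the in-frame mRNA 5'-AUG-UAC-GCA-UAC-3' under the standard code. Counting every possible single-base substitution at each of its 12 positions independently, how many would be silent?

5

Codon 1 (AUG, Met): 0 synonymous substitutions.
Codon 2 (UAC, Tyr): 1 synonymous substitution.
Codon 3 (GCA, Ala): 3 synonymous substitutions.
Codon 4 (UAC, Tyr): 1 synonymous substitution.
Total: 0 + 1 + 3 + 1 = 5.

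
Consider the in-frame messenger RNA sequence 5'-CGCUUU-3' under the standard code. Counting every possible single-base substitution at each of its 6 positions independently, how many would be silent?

Codon 1 (CGC, Arg): 3 synonymous substitutions.
Codon 2 (UUU, Phe): 1 synonymous substitution.
Total: 3 + 1 = 4.

4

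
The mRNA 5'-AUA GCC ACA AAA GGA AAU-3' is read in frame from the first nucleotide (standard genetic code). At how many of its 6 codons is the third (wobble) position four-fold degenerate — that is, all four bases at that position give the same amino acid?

3

Codon 1 AUA (Ile): third position 3-fold.
Codon 2 GCC (Ala): third position 4-fold.
Codon 3 ACA (Thr): third position 4-fold.
Codon 4 AAA (Lys): third position 2-fold.
Codon 5 GGA (Gly): third position 4-fold.
Codon 6 AAU (Asn): third position 2-fold.
Four-fold degenerate third positions: 3.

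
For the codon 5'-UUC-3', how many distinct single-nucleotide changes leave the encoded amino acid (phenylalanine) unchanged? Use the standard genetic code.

1

Position 1: none → 0 synonymous.
Position 2: none → 0 synonymous.
Position 3: UUU → 1 synonymous.
Total: 0 + 0 + 1 = 1.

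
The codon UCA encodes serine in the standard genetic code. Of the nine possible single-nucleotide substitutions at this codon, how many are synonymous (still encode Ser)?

Position 1: none → 0 synonymous.
Position 2: none → 0 synonymous.
Position 3: UCU, UCC, UCG → 3 synonymous.
Total: 0 + 0 + 3 = 3.

3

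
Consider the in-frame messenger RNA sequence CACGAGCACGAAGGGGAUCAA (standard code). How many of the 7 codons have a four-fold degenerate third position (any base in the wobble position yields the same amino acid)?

1

Codon 1 CAC (His): third position 2-fold.
Codon 2 GAG (Glu): third position 2-fold.
Codon 3 CAC (His): third position 2-fold.
Codon 4 GAA (Glu): third position 2-fold.
Codon 5 GGG (Gly): third position 4-fold.
Codon 6 GAU (Asp): third position 2-fold.
Codon 7 CAA (Gln): third position 2-fold.
Four-fold degenerate third positions: 1.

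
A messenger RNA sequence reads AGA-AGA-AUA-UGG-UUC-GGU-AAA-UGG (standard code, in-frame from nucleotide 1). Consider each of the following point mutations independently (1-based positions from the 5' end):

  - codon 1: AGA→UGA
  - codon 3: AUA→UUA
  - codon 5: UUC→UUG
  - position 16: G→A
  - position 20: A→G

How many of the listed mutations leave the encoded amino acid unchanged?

0

Codon 1: AGA (Arg) → UGA (Stop) — nonsense.
Codon 3: AUA (Ile) → UUA (Leu) — missense.
Codon 5: UUC (Phe) → UUG (Leu) — missense.
Codon 6: GGU (Gly) → AGU (Ser) — missense.
Codon 7: AAA (Lys) → AGA (Arg) — missense.
Synonymous: 0 of 5.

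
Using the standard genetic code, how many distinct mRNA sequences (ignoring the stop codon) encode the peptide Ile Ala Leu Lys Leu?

Ile: 3 codons.
Ala: 4 codons.
Leu: 6 codons.
Lys: 2 codons.
Leu: 6 codons.
3 × 4 × 6 × 2 × 6 = 864.

864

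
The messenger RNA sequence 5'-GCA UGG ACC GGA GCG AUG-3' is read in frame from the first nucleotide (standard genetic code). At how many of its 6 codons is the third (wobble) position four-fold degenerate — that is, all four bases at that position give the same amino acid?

4

Codon 1 GCA (Ala): third position 4-fold.
Codon 2 UGG (Trp): third position 1-fold.
Codon 3 ACC (Thr): third position 4-fold.
Codon 4 GGA (Gly): third position 4-fold.
Codon 5 GCG (Ala): third position 4-fold.
Codon 6 AUG (Met): third position 1-fold.
Four-fold degenerate third positions: 4.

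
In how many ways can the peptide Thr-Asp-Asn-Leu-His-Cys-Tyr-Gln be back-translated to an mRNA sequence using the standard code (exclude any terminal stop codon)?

1536

Thr: 4 codons.
Asp: 2 codons.
Asn: 2 codons.
Leu: 6 codons.
His: 2 codons.
Cys: 2 codons.
Tyr: 2 codons.
Gln: 2 codons.
4 × 2 × 2 × 6 × 2 × 2 × 2 × 2 = 1536.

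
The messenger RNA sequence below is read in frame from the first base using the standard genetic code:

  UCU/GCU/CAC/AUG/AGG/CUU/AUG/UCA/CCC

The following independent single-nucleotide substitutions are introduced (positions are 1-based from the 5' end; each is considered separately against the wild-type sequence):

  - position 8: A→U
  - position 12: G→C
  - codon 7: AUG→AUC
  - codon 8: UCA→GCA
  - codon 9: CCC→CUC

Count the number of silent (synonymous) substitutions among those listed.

0

Codon 3: CAC (His) → CUC (Leu) — missense.
Codon 4: AUG (Met) → AUC (Ile) — missense.
Codon 7: AUG (Met) → AUC (Ile) — missense.
Codon 8: UCA (Ser) → GCA (Ala) — missense.
Codon 9: CCC (Pro) → CUC (Leu) — missense.
Synonymous: 0 of 5.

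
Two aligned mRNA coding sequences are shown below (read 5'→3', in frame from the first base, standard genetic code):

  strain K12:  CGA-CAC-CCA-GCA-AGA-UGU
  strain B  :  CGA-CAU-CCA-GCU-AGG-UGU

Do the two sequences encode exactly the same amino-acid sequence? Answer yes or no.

Codon 1: CGA Arg / CGA Arg — identical.
Codon 2: CAC His / CAU His — synonymous.
Codon 3: CCA Pro / CCA Pro — identical.
Codon 4: GCA Ala / GCU Ala — synonymous.
Codon 5: AGA Arg / AGG Arg — synonymous.
Codon 6: UGU Cys / UGU Cys — identical.
Nonsynonymous differences: 0 → same protein.

yes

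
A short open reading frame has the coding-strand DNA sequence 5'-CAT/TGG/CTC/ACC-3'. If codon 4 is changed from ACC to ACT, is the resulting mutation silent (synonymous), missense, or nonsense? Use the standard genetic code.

silent

Position 12 falls in codon 4: ACC → Thr.
After the substitution the codon is ACT → Thr.
Both encode Thr, so the change is synonymous.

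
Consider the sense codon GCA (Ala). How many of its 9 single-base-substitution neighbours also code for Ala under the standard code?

Position 1: none → 0 synonymous.
Position 2: none → 0 synonymous.
Position 3: GCU, GCC, GCG → 3 synonymous.
Total: 0 + 0 + 3 = 3.

3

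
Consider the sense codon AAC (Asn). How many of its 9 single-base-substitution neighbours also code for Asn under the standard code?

Position 1: none → 0 synonymous.
Position 2: none → 0 synonymous.
Position 3: AAU → 1 synonymous.
Total: 0 + 0 + 1 = 1.

1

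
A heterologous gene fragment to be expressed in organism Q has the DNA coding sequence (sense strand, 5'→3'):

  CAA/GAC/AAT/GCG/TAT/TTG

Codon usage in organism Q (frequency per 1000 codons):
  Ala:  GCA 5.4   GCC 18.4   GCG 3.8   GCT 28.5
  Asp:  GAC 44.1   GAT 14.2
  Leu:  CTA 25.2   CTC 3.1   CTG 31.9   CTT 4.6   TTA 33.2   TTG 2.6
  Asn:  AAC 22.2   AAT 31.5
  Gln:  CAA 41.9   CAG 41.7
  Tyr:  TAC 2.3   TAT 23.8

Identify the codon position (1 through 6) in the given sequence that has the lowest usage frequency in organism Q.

Codon 1 CAA (Gln): 41.9 per 1000.
Codon 2 GAC (Asp): 44.1 per 1000.
Codon 3 AAT (Asn): 31.5 per 1000.
Codon 4 GCG (Ala): 3.8 per 1000.
Codon 5 TAT (Tyr): 23.8 per 1000.
Codon 6 TTG (Leu): 2.6 per 1000.
Lowest frequency is 2.6 at codon 6.

6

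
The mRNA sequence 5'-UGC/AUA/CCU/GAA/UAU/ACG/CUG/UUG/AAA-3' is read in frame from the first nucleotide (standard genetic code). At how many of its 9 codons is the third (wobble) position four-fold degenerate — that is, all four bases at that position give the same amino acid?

Codon 1 UGC (Cys): third position 2-fold.
Codon 2 AUA (Ile): third position 3-fold.
Codon 3 CCU (Pro): third position 4-fold.
Codon 4 GAA (Glu): third position 2-fold.
Codon 5 UAU (Tyr): third position 2-fold.
Codon 6 ACG (Thr): third position 4-fold.
Codon 7 CUG (Leu): third position 4-fold.
Codon 8 UUG (Leu): third position 2-fold.
Codon 9 AAA (Lys): third position 2-fold.
Four-fold degenerate third positions: 3.

3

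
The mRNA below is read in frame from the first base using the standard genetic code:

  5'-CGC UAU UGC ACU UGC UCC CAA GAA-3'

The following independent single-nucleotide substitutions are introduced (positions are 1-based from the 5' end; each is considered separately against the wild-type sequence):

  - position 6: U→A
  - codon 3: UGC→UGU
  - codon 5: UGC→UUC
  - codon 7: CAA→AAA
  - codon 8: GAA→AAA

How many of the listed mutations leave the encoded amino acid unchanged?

Codon 2: UAU (Tyr) → UAA (Stop) — nonsense.
Codon 3: UGC (Cys) → UGU (Cys) — synonymous.
Codon 5: UGC (Cys) → UUC (Phe) — missense.
Codon 7: CAA (Gln) → AAA (Lys) — missense.
Codon 8: GAA (Glu) → AAA (Lys) — missense.
Synonymous: 1 of 5.

1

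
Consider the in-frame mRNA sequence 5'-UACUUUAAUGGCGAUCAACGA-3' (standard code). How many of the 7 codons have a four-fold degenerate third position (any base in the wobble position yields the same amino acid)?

Codon 1 UAC (Tyr): third position 2-fold.
Codon 2 UUU (Phe): third position 2-fold.
Codon 3 AAU (Asn): third position 2-fold.
Codon 4 GGC (Gly): third position 4-fold.
Codon 5 GAU (Asp): third position 2-fold.
Codon 6 CAA (Gln): third position 2-fold.
Codon 7 CGA (Arg): third position 4-fold.
Four-fold degenerate third positions: 2.

2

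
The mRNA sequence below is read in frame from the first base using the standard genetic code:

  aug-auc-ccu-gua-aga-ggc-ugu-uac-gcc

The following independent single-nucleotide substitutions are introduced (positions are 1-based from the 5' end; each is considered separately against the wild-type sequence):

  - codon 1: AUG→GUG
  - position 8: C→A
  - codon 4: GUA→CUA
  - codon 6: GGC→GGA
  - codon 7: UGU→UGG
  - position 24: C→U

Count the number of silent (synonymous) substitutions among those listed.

2

Codon 1: AUG (Met) → GUG (Val) — missense.
Codon 3: CCU (Pro) → CAU (His) — missense.
Codon 4: GUA (Val) → CUA (Leu) — missense.
Codon 6: GGC (Gly) → GGA (Gly) — synonymous.
Codon 7: UGU (Cys) → UGG (Trp) — missense.
Codon 8: UAC (Tyr) → UAU (Tyr) — synonymous.
Synonymous: 2 of 6.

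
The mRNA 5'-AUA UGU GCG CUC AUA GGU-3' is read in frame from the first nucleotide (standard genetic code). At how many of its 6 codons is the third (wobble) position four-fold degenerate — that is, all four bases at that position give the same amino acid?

3

Codon 1 AUA (Ile): third position 3-fold.
Codon 2 UGU (Cys): third position 2-fold.
Codon 3 GCG (Ala): third position 4-fold.
Codon 4 CUC (Leu): third position 4-fold.
Codon 5 AUA (Ile): third position 3-fold.
Codon 6 GGU (Gly): third position 4-fold.
Four-fold degenerate third positions: 3.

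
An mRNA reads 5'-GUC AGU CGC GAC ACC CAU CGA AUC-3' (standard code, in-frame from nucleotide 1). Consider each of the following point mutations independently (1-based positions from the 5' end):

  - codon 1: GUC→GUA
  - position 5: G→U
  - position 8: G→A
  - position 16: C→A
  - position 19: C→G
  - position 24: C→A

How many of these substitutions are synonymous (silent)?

Codon 1: GUC (Val) → GUA (Val) — synonymous.
Codon 2: AGU (Ser) → AUU (Ile) — missense.
Codon 3: CGC (Arg) → CAC (His) — missense.
Codon 6: CAU (His) → AAU (Asn) — missense.
Codon 7: CGA (Arg) → GGA (Gly) — missense.
Codon 8: AUC (Ile) → AUA (Ile) — synonymous.
Synonymous: 2 of 6.

2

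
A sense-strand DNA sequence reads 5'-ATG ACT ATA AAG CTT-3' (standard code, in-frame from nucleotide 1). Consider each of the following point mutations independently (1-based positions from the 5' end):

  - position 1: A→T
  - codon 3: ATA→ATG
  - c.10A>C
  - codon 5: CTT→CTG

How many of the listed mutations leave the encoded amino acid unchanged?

1

Codon 1: ATG (Met) → TTG (Leu) — missense.
Codon 3: ATA (Ile) → ATG (Met) — missense.
Codon 4: AAG (Lys) → CAG (Gln) — missense.
Codon 5: CTT (Leu) → CTG (Leu) — synonymous.
Synonymous: 1 of 4.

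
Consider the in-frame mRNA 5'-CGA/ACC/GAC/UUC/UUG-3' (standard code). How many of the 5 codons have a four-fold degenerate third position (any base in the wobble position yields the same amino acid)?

2

Codon 1 CGA (Arg): third position 4-fold.
Codon 2 ACC (Thr): third position 4-fold.
Codon 3 GAC (Asp): third position 2-fold.
Codon 4 UUC (Phe): third position 2-fold.
Codon 5 UUG (Leu): third position 2-fold.
Four-fold degenerate third positions: 2.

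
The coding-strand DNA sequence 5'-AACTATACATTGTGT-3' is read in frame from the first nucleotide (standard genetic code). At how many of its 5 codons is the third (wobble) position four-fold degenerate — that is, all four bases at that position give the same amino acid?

Codon 1 AAC (Asn): third position 2-fold.
Codon 2 TAT (Tyr): third position 2-fold.
Codon 3 ACA (Thr): third position 4-fold.
Codon 4 TTG (Leu): third position 2-fold.
Codon 5 TGT (Cys): third position 2-fold.
Four-fold degenerate third positions: 1.

1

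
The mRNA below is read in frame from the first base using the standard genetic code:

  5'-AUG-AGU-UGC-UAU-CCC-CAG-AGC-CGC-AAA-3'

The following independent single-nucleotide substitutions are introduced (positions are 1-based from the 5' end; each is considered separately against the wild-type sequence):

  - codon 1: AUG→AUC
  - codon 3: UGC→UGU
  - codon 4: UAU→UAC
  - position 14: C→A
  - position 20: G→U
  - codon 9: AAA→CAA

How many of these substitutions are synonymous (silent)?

Codon 1: AUG (Met) → AUC (Ile) — missense.
Codon 3: UGC (Cys) → UGU (Cys) — synonymous.
Codon 4: UAU (Tyr) → UAC (Tyr) — synonymous.
Codon 5: CCC (Pro) → CAC (His) — missense.
Codon 7: AGC (Ser) → AUC (Ile) — missense.
Codon 9: AAA (Lys) → CAA (Gln) — missense.
Synonymous: 2 of 6.

2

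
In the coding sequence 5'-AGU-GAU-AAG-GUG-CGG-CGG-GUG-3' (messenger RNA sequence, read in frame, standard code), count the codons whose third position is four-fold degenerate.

Codon 1 AGU (Ser): third position 2-fold.
Codon 2 GAU (Asp): third position 2-fold.
Codon 3 AAG (Lys): third position 2-fold.
Codon 4 GUG (Val): third position 4-fold.
Codon 5 CGG (Arg): third position 4-fold.
Codon 6 CGG (Arg): third position 4-fold.
Codon 7 GUG (Val): third position 4-fold.
Four-fold degenerate third positions: 4.

4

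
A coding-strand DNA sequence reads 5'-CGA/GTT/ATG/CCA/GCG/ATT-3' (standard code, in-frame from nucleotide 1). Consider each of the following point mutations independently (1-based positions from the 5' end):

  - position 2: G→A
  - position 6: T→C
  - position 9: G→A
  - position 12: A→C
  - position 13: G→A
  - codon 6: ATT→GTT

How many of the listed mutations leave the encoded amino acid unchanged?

Codon 1: CGA (Arg) → CAA (Gln) — missense.
Codon 2: GTT (Val) → GTC (Val) — synonymous.
Codon 3: ATG (Met) → ATA (Ile) — missense.
Codon 4: CCA (Pro) → CCC (Pro) — synonymous.
Codon 5: GCG (Ala) → ACG (Thr) — missense.
Codon 6: ATT (Ile) → GTT (Val) — missense.
Synonymous: 2 of 6.

2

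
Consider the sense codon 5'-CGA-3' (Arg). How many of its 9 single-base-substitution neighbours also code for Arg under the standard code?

4

Position 1: AGA → 1 synonymous.
Position 2: none → 0 synonymous.
Position 3: CGU, CGC, CGG → 3 synonymous.
Total: 1 + 0 + 3 = 4.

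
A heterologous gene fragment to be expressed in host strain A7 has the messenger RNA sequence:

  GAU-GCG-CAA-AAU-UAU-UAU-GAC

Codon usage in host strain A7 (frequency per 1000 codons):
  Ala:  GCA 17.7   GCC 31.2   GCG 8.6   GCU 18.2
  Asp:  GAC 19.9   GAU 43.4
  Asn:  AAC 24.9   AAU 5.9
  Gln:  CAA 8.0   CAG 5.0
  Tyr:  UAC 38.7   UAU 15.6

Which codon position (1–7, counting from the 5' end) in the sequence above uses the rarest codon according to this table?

Codon 1 GAU (Asp): 43.4 per 1000.
Codon 2 GCG (Ala): 8.6 per 1000.
Codon 3 CAA (Gln): 8.0 per 1000.
Codon 4 AAU (Asn): 5.9 per 1000.
Codon 5 UAU (Tyr): 15.6 per 1000.
Codon 6 UAU (Tyr): 15.6 per 1000.
Codon 7 GAC (Asp): 19.9 per 1000.
Lowest frequency is 5.9 at codon 4.

4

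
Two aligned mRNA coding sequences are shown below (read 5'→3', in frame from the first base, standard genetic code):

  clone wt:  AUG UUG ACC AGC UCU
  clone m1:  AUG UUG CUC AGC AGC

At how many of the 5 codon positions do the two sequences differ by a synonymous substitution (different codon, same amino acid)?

1

Codon 1: AUG Met / AUG Met — identical.
Codon 2: UUG Leu / UUG Leu — identical.
Codon 3: ACC Thr / CUC Leu — nonsynonymous.
Codon 4: AGC Ser / AGC Ser — identical.
Codon 5: UCU Ser / AGC Ser — synonymous.
Synonymous differences: 1.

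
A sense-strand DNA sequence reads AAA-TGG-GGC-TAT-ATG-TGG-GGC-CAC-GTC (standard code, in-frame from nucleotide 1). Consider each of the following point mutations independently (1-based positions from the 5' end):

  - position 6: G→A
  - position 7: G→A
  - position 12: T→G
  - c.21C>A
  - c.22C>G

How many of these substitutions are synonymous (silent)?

1

Codon 2: TGG (Trp) → TGA (Stop) — nonsense.
Codon 3: GGC (Gly) → AGC (Ser) — missense.
Codon 4: TAT (Tyr) → TAG (Stop) — nonsense.
Codon 7: GGC (Gly) → GGA (Gly) — synonymous.
Codon 8: CAC (His) → GAC (Asp) — missense.
Synonymous: 1 of 5.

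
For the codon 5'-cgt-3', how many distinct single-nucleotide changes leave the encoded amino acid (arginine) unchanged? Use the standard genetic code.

Position 1: none → 0 synonymous.
Position 2: none → 0 synonymous.
Position 3: CGC, CGA, CGG → 3 synonymous.
Total: 0 + 0 + 3 = 3.

3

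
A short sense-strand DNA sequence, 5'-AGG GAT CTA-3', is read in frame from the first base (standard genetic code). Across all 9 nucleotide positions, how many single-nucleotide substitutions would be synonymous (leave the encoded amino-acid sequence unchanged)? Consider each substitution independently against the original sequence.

Codon 1 (AGG, Arg): 2 synonymous substitutions.
Codon 2 (GAT, Asp): 1 synonymous substitution.
Codon 3 (CTA, Leu): 4 synonymous substitutions.
Total: 2 + 1 + 4 = 7.

7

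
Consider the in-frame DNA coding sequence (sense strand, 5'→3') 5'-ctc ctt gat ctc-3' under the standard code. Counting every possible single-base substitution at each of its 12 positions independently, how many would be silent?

10

Codon 1 (CTC, Leu): 3 synonymous substitutions.
Codon 2 (CTT, Leu): 3 synonymous substitutions.
Codon 3 (GAT, Asp): 1 synonymous substitution.
Codon 4 (CTC, Leu): 3 synonymous substitutions.
Total: 3 + 3 + 1 + 3 = 10.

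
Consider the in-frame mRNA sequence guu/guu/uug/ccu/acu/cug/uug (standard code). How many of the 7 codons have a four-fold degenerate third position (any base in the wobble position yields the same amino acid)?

Codon 1 GUU (Val): third position 4-fold.
Codon 2 GUU (Val): third position 4-fold.
Codon 3 UUG (Leu): third position 2-fold.
Codon 4 CCU (Pro): third position 4-fold.
Codon 5 ACU (Thr): third position 4-fold.
Codon 6 CUG (Leu): third position 4-fold.
Codon 7 UUG (Leu): third position 2-fold.
Four-fold degenerate third positions: 5.

5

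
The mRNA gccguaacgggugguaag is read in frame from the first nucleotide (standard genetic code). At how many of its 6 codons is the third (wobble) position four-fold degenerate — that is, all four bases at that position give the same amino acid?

5

Codon 1 GCC (Ala): third position 4-fold.
Codon 2 GUA (Val): third position 4-fold.
Codon 3 ACG (Thr): third position 4-fold.
Codon 4 GGU (Gly): third position 4-fold.
Codon 5 GGU (Gly): third position 4-fold.
Codon 6 AAG (Lys): third position 2-fold.
Four-fold degenerate third positions: 5.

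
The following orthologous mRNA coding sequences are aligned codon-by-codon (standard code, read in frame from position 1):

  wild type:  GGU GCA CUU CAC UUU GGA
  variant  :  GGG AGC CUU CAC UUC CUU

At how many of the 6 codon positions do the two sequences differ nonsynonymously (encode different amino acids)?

Codon 1: GGU Gly / GGG Gly — synonymous.
Codon 2: GCA Ala / AGC Ser — nonsynonymous.
Codon 3: CUU Leu / CUU Leu — identical.
Codon 4: CAC His / CAC His — identical.
Codon 5: UUU Phe / UUC Phe — synonymous.
Codon 6: GGA Gly / CUU Leu — nonsynonymous.
Nonsynonymous differences: 2.

2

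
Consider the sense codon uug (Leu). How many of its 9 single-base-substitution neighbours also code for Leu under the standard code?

2

Position 1: CUG → 1 synonymous.
Position 2: none → 0 synonymous.
Position 3: UUA → 1 synonymous.
Total: 1 + 0 + 1 = 2.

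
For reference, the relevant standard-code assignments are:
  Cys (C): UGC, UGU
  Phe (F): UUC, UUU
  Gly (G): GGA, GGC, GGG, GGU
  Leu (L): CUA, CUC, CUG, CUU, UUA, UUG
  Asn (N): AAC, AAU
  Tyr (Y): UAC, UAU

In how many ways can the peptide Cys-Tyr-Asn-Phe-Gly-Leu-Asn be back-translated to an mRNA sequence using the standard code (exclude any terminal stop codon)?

Cys: 2 codons.
Tyr: 2 codons.
Asn: 2 codons.
Phe: 2 codons.
Gly: 4 codons.
Leu: 6 codons.
Asn: 2 codons.
2 × 2 × 2 × 2 × 4 × 6 × 2 = 768.

768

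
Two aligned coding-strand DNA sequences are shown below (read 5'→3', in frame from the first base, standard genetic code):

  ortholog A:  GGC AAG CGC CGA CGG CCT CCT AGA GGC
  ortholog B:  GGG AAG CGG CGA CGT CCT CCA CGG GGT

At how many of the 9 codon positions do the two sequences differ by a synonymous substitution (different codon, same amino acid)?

6

Codon 1: GGC Gly / GGG Gly — synonymous.
Codon 2: AAG Lys / AAG Lys — identical.
Codon 3: CGC Arg / CGG Arg — synonymous.
Codon 4: CGA Arg / CGA Arg — identical.
Codon 5: CGG Arg / CGT Arg — synonymous.
Codon 6: CCT Pro / CCT Pro — identical.
Codon 7: CCT Pro / CCA Pro — synonymous.
Codon 8: AGA Arg / CGG Arg — synonymous.
Codon 9: GGC Gly / GGT Gly — synonymous.
Synonymous differences: 6.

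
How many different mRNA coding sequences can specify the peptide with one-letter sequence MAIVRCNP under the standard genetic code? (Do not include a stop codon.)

4608

Met: 1 codon.
Ala: 4 codons.
Ile: 3 codons.
Val: 4 codons.
Arg: 6 codons.
Cys: 2 codons.
Asn: 2 codons.
Pro: 4 codons.
1 × 4 × 3 × 4 × 6 × 2 × 2 × 4 = 4608.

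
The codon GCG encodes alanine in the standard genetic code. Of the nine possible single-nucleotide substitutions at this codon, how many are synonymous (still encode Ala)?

Position 1: none → 0 synonymous.
Position 2: none → 0 synonymous.
Position 3: GCU, GCC, GCA → 3 synonymous.
Total: 0 + 0 + 3 = 3.

3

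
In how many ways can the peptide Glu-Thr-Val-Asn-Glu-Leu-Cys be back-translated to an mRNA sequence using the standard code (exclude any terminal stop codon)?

Glu: 2 codons.
Thr: 4 codons.
Val: 4 codons.
Asn: 2 codons.
Glu: 2 codons.
Leu: 6 codons.
Cys: 2 codons.
2 × 4 × 4 × 2 × 2 × 6 × 2 = 1536.

1536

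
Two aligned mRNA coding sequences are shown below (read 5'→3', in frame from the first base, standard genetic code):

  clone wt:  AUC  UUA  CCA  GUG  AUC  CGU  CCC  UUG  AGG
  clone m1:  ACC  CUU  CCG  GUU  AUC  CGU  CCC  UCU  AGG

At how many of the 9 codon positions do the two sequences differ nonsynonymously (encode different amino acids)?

2

Codon 1: AUC Ile / ACC Thr — nonsynonymous.
Codon 2: UUA Leu / CUU Leu — synonymous.
Codon 3: CCA Pro / CCG Pro — synonymous.
Codon 4: GUG Val / GUU Val — synonymous.
Codon 5: AUC Ile / AUC Ile — identical.
Codon 6: CGU Arg / CGU Arg — identical.
Codon 7: CCC Pro / CCC Pro — identical.
Codon 8: UUG Leu / UCU Ser — nonsynonymous.
Codon 9: AGG Arg / AGG Arg — identical.
Nonsynonymous differences: 2.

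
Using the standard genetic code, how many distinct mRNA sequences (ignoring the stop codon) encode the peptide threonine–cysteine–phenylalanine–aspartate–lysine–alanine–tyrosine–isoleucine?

1536

Thr: 4 codons.
Cys: 2 codons.
Phe: 2 codons.
Asp: 2 codons.
Lys: 2 codons.
Ala: 4 codons.
Tyr: 2 codons.
Ile: 3 codons.
4 × 2 × 2 × 2 × 2 × 4 × 2 × 3 = 1536.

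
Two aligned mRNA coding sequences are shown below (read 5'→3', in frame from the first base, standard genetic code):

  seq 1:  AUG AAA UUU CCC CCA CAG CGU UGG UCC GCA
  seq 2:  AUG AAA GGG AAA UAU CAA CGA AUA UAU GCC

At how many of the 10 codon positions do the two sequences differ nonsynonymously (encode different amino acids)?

5

Codon 1: AUG Met / AUG Met — identical.
Codon 2: AAA Lys / AAA Lys — identical.
Codon 3: UUU Phe / GGG Gly — nonsynonymous.
Codon 4: CCC Pro / AAA Lys — nonsynonymous.
Codon 5: CCA Pro / UAU Tyr — nonsynonymous.
Codon 6: CAG Gln / CAA Gln — synonymous.
Codon 7: CGU Arg / CGA Arg — synonymous.
Codon 8: UGG Trp / AUA Ile — nonsynonymous.
Codon 9: UCC Ser / UAU Tyr — nonsynonymous.
Codon 10: GCA Ala / GCC Ala — synonymous.
Nonsynonymous differences: 5.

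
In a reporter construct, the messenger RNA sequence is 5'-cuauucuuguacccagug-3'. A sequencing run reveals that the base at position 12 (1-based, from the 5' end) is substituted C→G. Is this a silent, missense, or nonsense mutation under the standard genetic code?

Position 12 falls in codon 4: UAC → Tyr.
After the substitution the codon is UAG → Stop.
The new codon is a stop codon, so this is a nonsense mutation.

nonsense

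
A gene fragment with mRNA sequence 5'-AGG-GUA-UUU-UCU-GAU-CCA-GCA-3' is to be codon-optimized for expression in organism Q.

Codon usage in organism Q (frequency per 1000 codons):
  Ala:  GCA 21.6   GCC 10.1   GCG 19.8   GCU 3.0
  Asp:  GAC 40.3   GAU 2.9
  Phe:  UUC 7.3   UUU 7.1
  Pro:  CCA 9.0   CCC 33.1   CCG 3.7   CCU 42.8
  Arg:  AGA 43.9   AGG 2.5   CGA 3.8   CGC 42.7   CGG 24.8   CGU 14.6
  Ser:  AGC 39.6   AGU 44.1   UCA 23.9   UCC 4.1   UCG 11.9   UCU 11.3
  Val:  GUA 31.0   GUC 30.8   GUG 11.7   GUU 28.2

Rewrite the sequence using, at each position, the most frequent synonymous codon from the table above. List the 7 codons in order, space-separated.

Codon 1 (Arg): best is AGA at 43.9.
Codon 2 (Val): best is GUA at 31.0.
Codon 3 (Phe): best is UUC at 7.3.
Codon 4 (Ser): best is AGU at 44.1.
Codon 5 (Asp): best is GAC at 40.3.
Codon 6 (Pro): best is CCU at 42.8.
Codon 7 (Ala): best is GCA at 21.6.

AGA GUA UUC AGU GAC CCU GCA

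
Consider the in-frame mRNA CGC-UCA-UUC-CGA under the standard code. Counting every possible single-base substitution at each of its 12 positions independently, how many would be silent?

11

Codon 1 (CGC, Arg): 3 synonymous substitutions.
Codon 2 (UCA, Ser): 3 synonymous substitutions.
Codon 3 (UUC, Phe): 1 synonymous substitution.
Codon 4 (CGA, Arg): 4 synonymous substitutions.
Total: 3 + 3 + 1 + 4 = 11.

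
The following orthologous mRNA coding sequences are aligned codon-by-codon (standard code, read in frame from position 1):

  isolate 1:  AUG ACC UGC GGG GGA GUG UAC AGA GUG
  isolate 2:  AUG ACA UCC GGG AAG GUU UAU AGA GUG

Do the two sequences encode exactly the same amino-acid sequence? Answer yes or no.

Codon 1: AUG Met / AUG Met — identical.
Codon 2: ACC Thr / ACA Thr — synonymous.
Codon 3: UGC Cys / UCC Ser — nonsynonymous.
Codon 4: GGG Gly / GGG Gly — identical.
Codon 5: GGA Gly / AAG Lys — nonsynonymous.
Codon 6: GUG Val / GUU Val — synonymous.
Codon 7: UAC Tyr / UAU Tyr — synonymous.
Codon 8: AGA Arg / AGA Arg — identical.
Codon 9: GUG Val / GUG Val — identical.
Nonsynonymous differences: 2 → different protein.

no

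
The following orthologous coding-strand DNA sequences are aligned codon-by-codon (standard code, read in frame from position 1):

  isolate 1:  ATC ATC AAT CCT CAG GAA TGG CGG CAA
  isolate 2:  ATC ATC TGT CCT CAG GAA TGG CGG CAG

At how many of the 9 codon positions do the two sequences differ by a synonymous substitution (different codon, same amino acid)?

Codon 1: ATC Ile / ATC Ile — identical.
Codon 2: ATC Ile / ATC Ile — identical.
Codon 3: AAT Asn / TGT Cys — nonsynonymous.
Codon 4: CCT Pro / CCT Pro — identical.
Codon 5: CAG Gln / CAG Gln — identical.
Codon 6: GAA Glu / GAA Glu — identical.
Codon 7: TGG Trp / TGG Trp — identical.
Codon 8: CGG Arg / CGG Arg — identical.
Codon 9: CAA Gln / CAG Gln — synonymous.
Synonymous differences: 1.

1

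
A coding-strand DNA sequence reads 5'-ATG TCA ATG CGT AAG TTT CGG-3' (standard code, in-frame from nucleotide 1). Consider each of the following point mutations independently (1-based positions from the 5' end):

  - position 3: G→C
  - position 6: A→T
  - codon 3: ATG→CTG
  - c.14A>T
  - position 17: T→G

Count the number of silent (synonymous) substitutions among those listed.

Codon 1: ATG (Met) → ATC (Ile) — missense.
Codon 2: TCA (Ser) → TCT (Ser) — synonymous.
Codon 3: ATG (Met) → CTG (Leu) — missense.
Codon 5: AAG (Lys) → ATG (Met) — missense.
Codon 6: TTT (Phe) → TGT (Cys) — missense.
Synonymous: 1 of 5.

1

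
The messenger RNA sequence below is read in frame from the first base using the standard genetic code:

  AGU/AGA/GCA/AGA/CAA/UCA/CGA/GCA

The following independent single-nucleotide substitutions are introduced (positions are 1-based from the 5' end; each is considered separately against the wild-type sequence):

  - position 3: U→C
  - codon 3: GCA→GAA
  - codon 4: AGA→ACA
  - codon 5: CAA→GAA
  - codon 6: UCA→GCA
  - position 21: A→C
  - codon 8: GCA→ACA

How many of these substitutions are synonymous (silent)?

2

Codon 1: AGU (Ser) → AGC (Ser) — synonymous.
Codon 3: GCA (Ala) → GAA (Glu) — missense.
Codon 4: AGA (Arg) → ACA (Thr) — missense.
Codon 5: CAA (Gln) → GAA (Glu) — missense.
Codon 6: UCA (Ser) → GCA (Ala) — missense.
Codon 7: CGA (Arg) → CGC (Arg) — synonymous.
Codon 8: GCA (Ala) → ACA (Thr) — missense.
Synonymous: 2 of 7.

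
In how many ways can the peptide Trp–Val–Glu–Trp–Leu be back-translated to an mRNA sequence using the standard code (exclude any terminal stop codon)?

48

Trp: 1 codon.
Val: 4 codons.
Glu: 2 codons.
Trp: 1 codon.
Leu: 6 codons.
1 × 4 × 2 × 1 × 6 = 48.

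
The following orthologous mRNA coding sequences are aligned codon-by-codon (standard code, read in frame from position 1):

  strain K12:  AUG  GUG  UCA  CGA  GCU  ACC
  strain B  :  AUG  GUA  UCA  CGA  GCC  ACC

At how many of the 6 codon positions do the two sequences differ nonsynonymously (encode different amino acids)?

0

Codon 1: AUG Met / AUG Met — identical.
Codon 2: GUG Val / GUA Val — synonymous.
Codon 3: UCA Ser / UCA Ser — identical.
Codon 4: CGA Arg / CGA Arg — identical.
Codon 5: GCU Ala / GCC Ala — synonymous.
Codon 6: ACC Thr / ACC Thr — identical.
Nonsynonymous differences: 0.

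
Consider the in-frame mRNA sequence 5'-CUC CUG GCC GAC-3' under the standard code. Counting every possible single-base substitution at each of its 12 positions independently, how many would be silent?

Codon 1 (CUC, Leu): 3 synonymous substitutions.
Codon 2 (CUG, Leu): 4 synonymous substitutions.
Codon 3 (GCC, Ala): 3 synonymous substitutions.
Codon 4 (GAC, Asp): 1 synonymous substitution.
Total: 3 + 4 + 3 + 1 = 11.

11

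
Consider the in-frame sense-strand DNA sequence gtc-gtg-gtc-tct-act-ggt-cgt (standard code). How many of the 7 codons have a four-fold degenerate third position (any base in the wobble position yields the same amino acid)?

Codon 1 GTC (Val): third position 4-fold.
Codon 2 GTG (Val): third position 4-fold.
Codon 3 GTC (Val): third position 4-fold.
Codon 4 TCT (Ser): third position 4-fold.
Codon 5 ACT (Thr): third position 4-fold.
Codon 6 GGT (Gly): third position 4-fold.
Codon 7 CGT (Arg): third position 4-fold.
Four-fold degenerate third positions: 7.

7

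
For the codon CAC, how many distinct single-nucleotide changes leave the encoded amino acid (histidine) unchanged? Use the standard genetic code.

Position 1: none → 0 synonymous.
Position 2: none → 0 synonymous.
Position 3: CAT → 1 synonymous.
Total: 0 + 0 + 1 = 1.

1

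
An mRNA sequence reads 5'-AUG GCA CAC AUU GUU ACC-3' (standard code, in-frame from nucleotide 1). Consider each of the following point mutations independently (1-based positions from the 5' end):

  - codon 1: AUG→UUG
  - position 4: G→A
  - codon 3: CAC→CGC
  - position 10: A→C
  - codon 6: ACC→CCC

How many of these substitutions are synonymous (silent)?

Codon 1: AUG (Met) → UUG (Leu) — missense.
Codon 2: GCA (Ala) → ACA (Thr) — missense.
Codon 3: CAC (His) → CGC (Arg) — missense.
Codon 4: AUU (Ile) → CUU (Leu) — missense.
Codon 6: ACC (Thr) → CCC (Pro) — missense.
Synonymous: 0 of 5.

0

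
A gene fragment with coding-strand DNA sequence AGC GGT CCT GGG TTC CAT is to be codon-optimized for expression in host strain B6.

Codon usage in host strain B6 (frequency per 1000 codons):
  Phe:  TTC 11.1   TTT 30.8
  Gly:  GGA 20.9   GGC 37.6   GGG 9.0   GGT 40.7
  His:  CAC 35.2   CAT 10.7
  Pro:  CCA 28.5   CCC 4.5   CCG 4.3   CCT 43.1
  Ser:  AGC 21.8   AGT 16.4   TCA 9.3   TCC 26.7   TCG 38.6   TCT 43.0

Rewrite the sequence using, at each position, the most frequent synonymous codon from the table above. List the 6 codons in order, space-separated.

TCT GGT CCT GGT TTT CAC

Codon 1 (Ser): best is TCT at 43.0.
Codon 2 (Gly): best is GGT at 40.7.
Codon 3 (Pro): best is CCT at 43.1.
Codon 4 (Gly): best is GGT at 40.7.
Codon 5 (Phe): best is TTT at 30.8.
Codon 6 (His): best is CAC at 35.2.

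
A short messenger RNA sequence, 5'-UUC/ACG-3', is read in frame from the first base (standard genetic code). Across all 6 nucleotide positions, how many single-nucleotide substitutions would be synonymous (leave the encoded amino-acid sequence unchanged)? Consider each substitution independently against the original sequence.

Codon 1 (UUC, Phe): 1 synonymous substitution.
Codon 2 (ACG, Thr): 3 synonymous substitutions.
Total: 1 + 3 = 4.

4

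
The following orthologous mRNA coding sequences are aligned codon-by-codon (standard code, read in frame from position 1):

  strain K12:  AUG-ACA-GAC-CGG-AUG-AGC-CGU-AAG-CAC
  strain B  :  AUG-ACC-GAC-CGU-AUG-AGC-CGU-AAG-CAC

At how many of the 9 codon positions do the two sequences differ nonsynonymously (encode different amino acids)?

Codon 1: AUG Met / AUG Met — identical.
Codon 2: ACA Thr / ACC Thr — synonymous.
Codon 3: GAC Asp / GAC Asp — identical.
Codon 4: CGG Arg / CGU Arg — synonymous.
Codon 5: AUG Met / AUG Met — identical.
Codon 6: AGC Ser / AGC Ser — identical.
Codon 7: CGU Arg / CGU Arg — identical.
Codon 8: AAG Lys / AAG Lys — identical.
Codon 9: CAC His / CAC His — identical.
Nonsynonymous differences: 0.

0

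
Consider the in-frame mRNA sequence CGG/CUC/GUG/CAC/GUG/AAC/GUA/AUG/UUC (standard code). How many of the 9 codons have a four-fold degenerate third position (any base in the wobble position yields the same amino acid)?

5

Codon 1 CGG (Arg): third position 4-fold.
Codon 2 CUC (Leu): third position 4-fold.
Codon 3 GUG (Val): third position 4-fold.
Codon 4 CAC (His): third position 2-fold.
Codon 5 GUG (Val): third position 4-fold.
Codon 6 AAC (Asn): third position 2-fold.
Codon 7 GUA (Val): third position 4-fold.
Codon 8 AUG (Met): third position 1-fold.
Codon 9 UUC (Phe): third position 2-fold.
Four-fold degenerate third positions: 5.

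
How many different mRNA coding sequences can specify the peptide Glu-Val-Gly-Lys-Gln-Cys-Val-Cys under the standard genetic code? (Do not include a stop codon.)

2048

Glu: 2 codons.
Val: 4 codons.
Gly: 4 codons.
Lys: 2 codons.
Gln: 2 codons.
Cys: 2 codons.
Val: 4 codons.
Cys: 2 codons.
2 × 4 × 4 × 2 × 2 × 2 × 4 × 2 = 2048.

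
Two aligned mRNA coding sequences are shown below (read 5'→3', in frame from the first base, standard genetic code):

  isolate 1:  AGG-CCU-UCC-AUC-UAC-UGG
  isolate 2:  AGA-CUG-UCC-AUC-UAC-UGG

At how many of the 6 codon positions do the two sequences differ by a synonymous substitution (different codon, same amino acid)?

1

Codon 1: AGG Arg / AGA Arg — synonymous.
Codon 2: CCU Pro / CUG Leu — nonsynonymous.
Codon 3: UCC Ser / UCC Ser — identical.
Codon 4: AUC Ile / AUC Ile — identical.
Codon 5: UAC Tyr / UAC Tyr — identical.
Codon 6: UGG Trp / UGG Trp — identical.
Synonymous differences: 1.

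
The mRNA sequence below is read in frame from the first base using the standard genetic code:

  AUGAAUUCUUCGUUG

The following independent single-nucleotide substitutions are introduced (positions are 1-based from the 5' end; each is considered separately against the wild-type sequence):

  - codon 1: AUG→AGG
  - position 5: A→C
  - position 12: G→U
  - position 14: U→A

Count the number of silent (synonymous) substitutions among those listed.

1

Codon 1: AUG (Met) → AGG (Arg) — missense.
Codon 2: AAU (Asn) → ACU (Thr) — missense.
Codon 4: UCG (Ser) → UCU (Ser) — synonymous.
Codon 5: UUG (Leu) → UAG (Stop) — nonsense.
Synonymous: 1 of 4.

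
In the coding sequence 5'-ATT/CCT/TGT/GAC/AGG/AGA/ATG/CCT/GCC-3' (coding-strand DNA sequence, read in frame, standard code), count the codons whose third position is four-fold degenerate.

Codon 1 ATT (Ile): third position 3-fold.
Codon 2 CCT (Pro): third position 4-fold.
Codon 3 TGT (Cys): third position 2-fold.
Codon 4 GAC (Asp): third position 2-fold.
Codon 5 AGG (Arg): third position 2-fold.
Codon 6 AGA (Arg): third position 2-fold.
Codon 7 ATG (Met): third position 1-fold.
Codon 8 CCT (Pro): third position 4-fold.
Codon 9 GCC (Ala): third position 4-fold.
Four-fold degenerate third positions: 3.

3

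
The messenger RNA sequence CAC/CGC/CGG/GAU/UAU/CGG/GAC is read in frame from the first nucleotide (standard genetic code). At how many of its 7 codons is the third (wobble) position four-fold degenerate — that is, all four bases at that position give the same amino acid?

Codon 1 CAC (His): third position 2-fold.
Codon 2 CGC (Arg): third position 4-fold.
Codon 3 CGG (Arg): third position 4-fold.
Codon 4 GAU (Asp): third position 2-fold.
Codon 5 UAU (Tyr): third position 2-fold.
Codon 6 CGG (Arg): third position 4-fold.
Codon 7 GAC (Asp): third position 2-fold.
Four-fold degenerate third positions: 3.

3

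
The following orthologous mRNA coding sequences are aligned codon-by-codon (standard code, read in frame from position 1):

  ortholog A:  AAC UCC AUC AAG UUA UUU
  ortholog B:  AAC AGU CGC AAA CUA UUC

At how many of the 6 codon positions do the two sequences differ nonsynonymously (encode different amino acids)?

Codon 1: AAC Asn / AAC Asn — identical.
Codon 2: UCC Ser / AGU Ser — synonymous.
Codon 3: AUC Ile / CGC Arg — nonsynonymous.
Codon 4: AAG Lys / AAA Lys — synonymous.
Codon 5: UUA Leu / CUA Leu — synonymous.
Codon 6: UUU Phe / UUC Phe — synonymous.
Nonsynonymous differences: 1.

1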